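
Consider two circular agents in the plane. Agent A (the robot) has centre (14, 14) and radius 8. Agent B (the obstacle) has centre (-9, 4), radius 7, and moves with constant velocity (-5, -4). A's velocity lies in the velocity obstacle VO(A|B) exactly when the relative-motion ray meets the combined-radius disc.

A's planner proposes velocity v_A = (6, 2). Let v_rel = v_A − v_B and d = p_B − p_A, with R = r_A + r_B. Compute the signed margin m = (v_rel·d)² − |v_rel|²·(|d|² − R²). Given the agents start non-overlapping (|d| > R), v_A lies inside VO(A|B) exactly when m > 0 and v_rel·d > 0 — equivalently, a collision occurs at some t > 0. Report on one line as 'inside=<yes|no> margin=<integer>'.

d = (-23, -10),  |d|² = 629;  R = 8+7 = 15,  c = 629−15² = 404
v_rel = (11, 6),  |v_rel|² = 157;  v_rel·d = (11)·(-23) + (6)·(-10) = -313
157·t² + 626·t + 404 = 0  ⇒  m = (-313)² − 157·404 = 34541
m = 34541 > 0,  v_rel·d = -313 < 0  ⇒  outside

inside=no margin=34541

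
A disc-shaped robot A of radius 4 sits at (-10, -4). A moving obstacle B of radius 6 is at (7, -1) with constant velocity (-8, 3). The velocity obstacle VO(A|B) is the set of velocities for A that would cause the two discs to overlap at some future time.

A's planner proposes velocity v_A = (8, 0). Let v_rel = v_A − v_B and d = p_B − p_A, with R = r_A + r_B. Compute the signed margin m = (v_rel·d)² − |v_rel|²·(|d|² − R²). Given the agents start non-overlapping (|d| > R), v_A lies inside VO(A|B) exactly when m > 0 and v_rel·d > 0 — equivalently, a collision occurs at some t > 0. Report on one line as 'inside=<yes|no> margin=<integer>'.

d = (17, 3),  |d|² = 298;  R = 4+6 = 10,  c = 298−10² = 198
v_rel = (16, -3),  |v_rel|² = 265;  v_rel·d = (16)·(17) + (-3)·(3) = 263
265·t² − 526·t + 198 = 0  ⇒  m = 263² − 265·198 = 16699
m = 16699 > 0,  v_rel·d = 263 > 0  ⇒  inside

inside=yes margin=16699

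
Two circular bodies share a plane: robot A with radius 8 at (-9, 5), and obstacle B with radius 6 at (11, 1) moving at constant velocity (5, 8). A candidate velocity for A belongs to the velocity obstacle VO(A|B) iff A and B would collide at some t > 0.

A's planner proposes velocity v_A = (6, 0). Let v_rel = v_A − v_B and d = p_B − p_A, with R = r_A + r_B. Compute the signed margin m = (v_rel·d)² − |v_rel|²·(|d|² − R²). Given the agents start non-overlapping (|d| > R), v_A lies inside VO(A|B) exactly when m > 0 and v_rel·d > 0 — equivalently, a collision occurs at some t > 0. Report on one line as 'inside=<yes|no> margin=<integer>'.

d = (20, -4),  |d|² = 416;  R = 8+6 = 14,  c = 416−14² = 220
v_rel = (1, -8),  |v_rel|² = 65;  v_rel·d = (1)·(20) + (-8)·(-4) = 52
65·t² − 104·t + 220 = 0  ⇒  m = 52² − 65·220 = -11596
m = -11596 < 0,  v_rel·d = 52 > 0  ⇒  outside

inside=no margin=-11596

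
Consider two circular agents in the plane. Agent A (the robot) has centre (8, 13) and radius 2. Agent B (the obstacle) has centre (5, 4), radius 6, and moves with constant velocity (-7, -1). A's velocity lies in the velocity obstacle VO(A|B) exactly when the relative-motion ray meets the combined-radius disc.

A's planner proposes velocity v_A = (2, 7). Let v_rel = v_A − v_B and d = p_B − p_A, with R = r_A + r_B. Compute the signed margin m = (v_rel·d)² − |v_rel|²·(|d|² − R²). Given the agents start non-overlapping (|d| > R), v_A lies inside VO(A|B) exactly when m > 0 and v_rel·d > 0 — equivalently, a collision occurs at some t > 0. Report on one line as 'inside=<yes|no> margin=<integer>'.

d = (-3, -9),  |d|² = 90;  R = 2+6 = 8,  c = 90−8² = 26
v_rel = (9, 8),  |v_rel|² = 145;  v_rel·d = (9)·(-3) + (8)·(-9) = -99
145·t² + 198·t + 26 = 0  ⇒  m = (-99)² − 145·26 = 6031
m = 6031 > 0,  v_rel·d = -99 < 0  ⇒  outside

inside=no margin=6031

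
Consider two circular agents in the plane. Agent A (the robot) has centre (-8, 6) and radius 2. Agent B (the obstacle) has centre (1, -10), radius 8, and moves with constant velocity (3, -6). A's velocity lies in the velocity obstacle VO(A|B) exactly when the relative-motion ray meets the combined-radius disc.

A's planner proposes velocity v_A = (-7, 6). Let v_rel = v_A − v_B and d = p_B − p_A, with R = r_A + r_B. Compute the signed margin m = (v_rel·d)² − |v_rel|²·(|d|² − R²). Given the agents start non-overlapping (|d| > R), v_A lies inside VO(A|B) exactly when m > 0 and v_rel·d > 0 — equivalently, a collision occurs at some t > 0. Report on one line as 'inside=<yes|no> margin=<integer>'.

d = (9, -16),  |d|² = 337;  R = 2+8 = 10,  c = 337−10² = 237
v_rel = (-10, 12),  |v_rel|² = 244;  v_rel·d = (-10)·(9) + (12)·(-16) = -282
244·t² + 564·t + 237 = 0  ⇒  m = (-282)² − 244·237 = 21696
m = 21696 > 0,  v_rel·d = -282 < 0  ⇒  outside

inside=no margin=21696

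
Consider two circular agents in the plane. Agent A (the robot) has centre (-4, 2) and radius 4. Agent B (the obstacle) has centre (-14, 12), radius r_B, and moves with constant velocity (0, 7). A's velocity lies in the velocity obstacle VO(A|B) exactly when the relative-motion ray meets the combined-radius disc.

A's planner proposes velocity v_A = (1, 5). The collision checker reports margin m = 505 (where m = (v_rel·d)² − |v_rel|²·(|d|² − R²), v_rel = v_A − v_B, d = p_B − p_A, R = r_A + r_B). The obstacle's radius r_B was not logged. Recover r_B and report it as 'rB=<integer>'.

m = 505
d = (-10, 10);  v_rel = (1, -2),  |v_rel|² = 5
v_rel×d = (1)·(10) − (-2)·(-10) = -10
since m = R²·5 − (-10)²:  R² = (100 + 505) / 5 = 121
R = √121 = 11  ⇒  r_B = 11 − 4 = 7

rB=7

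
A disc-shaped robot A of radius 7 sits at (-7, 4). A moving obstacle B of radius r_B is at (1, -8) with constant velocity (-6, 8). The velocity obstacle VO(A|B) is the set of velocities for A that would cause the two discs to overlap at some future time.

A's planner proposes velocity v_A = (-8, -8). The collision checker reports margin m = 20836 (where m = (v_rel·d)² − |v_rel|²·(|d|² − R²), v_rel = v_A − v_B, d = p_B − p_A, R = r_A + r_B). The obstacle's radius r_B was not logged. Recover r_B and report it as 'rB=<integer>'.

m = 20836
d = (8, -12);  v_rel = (-2, -16),  |v_rel|² = 260
v_rel×d = (-2)·(-12) − (-16)·(8) = 152
since m = R²·260 − 152²:  R² = (23104 + 20836) / 260 = 169
R = √169 = 13  ⇒  r_B = 13 − 7 = 6

rB=6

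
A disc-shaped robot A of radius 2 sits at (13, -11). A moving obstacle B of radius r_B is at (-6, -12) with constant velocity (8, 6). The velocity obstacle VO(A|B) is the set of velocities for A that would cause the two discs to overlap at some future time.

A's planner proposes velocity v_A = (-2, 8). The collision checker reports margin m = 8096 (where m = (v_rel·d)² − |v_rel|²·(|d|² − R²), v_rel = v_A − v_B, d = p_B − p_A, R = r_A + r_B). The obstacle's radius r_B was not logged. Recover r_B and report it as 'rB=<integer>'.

m = 8096
d = (-19, -1);  v_rel = (-10, 2),  |v_rel|² = 104
v_rel×d = (-10)·(-1) − (2)·(-19) = 48
since m = R²·104 − 48²:  R² = (2304 + 8096) / 104 = 100
R = √100 = 10  ⇒  r_B = 10 − 2 = 8

rB=8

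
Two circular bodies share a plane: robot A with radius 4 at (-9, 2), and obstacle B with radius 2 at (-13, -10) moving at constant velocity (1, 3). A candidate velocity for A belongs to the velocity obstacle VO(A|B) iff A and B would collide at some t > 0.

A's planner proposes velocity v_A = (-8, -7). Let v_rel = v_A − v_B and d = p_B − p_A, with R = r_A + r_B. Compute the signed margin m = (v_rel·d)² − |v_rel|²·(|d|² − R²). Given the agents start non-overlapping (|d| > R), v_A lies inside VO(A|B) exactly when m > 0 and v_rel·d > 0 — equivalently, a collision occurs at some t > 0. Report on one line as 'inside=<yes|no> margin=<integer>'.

d = (-4, -12),  |d|² = 160;  R = 4+2 = 6,  c = 160−6² = 124
v_rel = (-9, -10),  |v_rel|² = 181;  v_rel·d = (-9)·(-4) + (-10)·(-12) = 156
181·t² − 312·t + 124 = 0  ⇒  m = 156² − 181·124 = 1892
m = 1892 > 0,  v_rel·d = 156 > 0  ⇒  inside

inside=yes margin=1892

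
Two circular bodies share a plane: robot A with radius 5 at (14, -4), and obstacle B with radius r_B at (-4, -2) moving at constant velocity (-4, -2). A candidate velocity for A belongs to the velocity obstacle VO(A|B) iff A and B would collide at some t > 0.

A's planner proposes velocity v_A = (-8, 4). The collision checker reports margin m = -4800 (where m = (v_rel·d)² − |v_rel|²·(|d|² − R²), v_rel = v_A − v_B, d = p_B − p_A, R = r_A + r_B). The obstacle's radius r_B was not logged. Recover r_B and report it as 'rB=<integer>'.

m = -4800
d = (-18, 2);  v_rel = (-4, 6),  |v_rel|² = 52
v_rel×d = (-4)·(2) − (6)·(-18) = 100
since m = R²·52 − 100²:  R² = (10000 + -4800) / 52 = 100
R = √100 = 10  ⇒  r_B = 10 − 5 = 5

rB=5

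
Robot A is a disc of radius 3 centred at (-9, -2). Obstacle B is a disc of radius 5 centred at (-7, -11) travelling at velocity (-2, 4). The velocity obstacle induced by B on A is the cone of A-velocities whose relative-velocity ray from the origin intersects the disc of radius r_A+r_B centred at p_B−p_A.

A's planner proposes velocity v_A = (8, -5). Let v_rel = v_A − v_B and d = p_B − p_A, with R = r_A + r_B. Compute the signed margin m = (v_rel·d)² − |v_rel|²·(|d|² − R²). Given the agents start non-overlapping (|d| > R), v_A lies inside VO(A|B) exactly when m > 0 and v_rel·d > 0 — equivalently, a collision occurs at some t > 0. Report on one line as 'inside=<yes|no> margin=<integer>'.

d = (2, -9),  |d|² = 85;  R = 3+5 = 8,  c = 85−8² = 21
v_rel = (10, -9),  |v_rel|² = 181;  v_rel·d = (10)·(2) + (-9)·(-9) = 101
181·t² − 202·t + 21 = 0  ⇒  m = 101² − 181·21 = 6400
m = 6400 > 0,  v_rel·d = 101 > 0  ⇒  inside

inside=yes margin=6400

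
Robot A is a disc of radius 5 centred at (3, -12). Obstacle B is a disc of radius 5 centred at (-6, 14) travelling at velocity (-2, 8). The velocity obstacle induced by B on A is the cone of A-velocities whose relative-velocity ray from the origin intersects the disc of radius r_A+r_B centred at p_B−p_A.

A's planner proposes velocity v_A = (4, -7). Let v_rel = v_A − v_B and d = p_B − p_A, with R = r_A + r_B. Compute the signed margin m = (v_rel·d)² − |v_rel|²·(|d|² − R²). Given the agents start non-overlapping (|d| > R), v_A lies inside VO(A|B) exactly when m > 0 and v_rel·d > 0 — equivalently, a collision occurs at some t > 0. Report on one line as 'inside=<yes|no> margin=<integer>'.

d = (-9, 26),  |d|² = 757;  R = 5+5 = 10,  c = 757−10² = 657
v_rel = (6, -15),  |v_rel|² = 261;  v_rel·d = (6)·(-9) + (-15)·(26) = -444
261·t² + 888·t + 657 = 0  ⇒  m = (-444)² − 261·657 = 25659
m = 25659 > 0,  v_rel·d = -444 < 0  ⇒  outside

inside=no margin=25659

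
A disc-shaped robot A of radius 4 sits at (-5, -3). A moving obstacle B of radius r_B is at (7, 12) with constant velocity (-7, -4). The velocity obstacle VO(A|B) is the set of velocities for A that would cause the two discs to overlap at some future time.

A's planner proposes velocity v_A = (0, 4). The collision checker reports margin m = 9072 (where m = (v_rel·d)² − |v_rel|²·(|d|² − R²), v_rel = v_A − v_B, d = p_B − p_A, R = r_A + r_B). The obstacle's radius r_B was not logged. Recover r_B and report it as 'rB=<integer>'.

m = 9072
d = (12, 15);  v_rel = (7, 8),  |v_rel|² = 113
v_rel×d = (7)·(15) − (8)·(12) = 9
since m = R²·113 − 9²:  R² = (81 + 9072) / 113 = 81
R = √81 = 9  ⇒  r_B = 9 − 4 = 5

rB=5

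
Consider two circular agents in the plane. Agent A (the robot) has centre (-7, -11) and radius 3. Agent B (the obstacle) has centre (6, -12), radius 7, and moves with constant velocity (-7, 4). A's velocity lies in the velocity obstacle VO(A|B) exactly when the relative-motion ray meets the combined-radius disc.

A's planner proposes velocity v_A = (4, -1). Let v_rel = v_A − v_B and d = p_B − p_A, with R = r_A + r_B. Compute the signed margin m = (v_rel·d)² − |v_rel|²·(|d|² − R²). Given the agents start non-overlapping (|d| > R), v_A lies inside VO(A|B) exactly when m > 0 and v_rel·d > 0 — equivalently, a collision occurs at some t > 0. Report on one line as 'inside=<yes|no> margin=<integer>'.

d = (13, -1),  |d|² = 170;  R = 3+7 = 10,  c = 170−10² = 70
v_rel = (11, -5),  |v_rel|² = 146;  v_rel·d = (11)·(13) + (-5)·(-1) = 148
146·t² − 296·t + 70 = 0  ⇒  m = 148² − 146·70 = 11684
m = 11684 > 0,  v_rel·d = 148 > 0  ⇒  inside

inside=yes margin=11684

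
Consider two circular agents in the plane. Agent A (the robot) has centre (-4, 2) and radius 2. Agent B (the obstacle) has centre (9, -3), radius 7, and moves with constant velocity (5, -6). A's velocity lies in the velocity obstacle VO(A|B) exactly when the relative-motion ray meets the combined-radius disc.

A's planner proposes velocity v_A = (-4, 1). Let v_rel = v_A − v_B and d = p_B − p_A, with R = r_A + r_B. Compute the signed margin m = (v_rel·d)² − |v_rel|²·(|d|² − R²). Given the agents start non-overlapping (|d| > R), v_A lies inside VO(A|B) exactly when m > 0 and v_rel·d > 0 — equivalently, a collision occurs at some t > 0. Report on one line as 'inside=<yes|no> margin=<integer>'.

d = (13, -5),  |d|² = 194;  R = 2+7 = 9,  c = 194−9² = 113
v_rel = (-9, 7),  |v_rel|² = 130;  v_rel·d = (-9)·(13) + (7)·(-5) = -152
130·t² + 304·t + 113 = 0  ⇒  m = (-152)² − 130·113 = 8414
m = 8414 > 0,  v_rel·d = -152 < 0  ⇒  outside

inside=no margin=8414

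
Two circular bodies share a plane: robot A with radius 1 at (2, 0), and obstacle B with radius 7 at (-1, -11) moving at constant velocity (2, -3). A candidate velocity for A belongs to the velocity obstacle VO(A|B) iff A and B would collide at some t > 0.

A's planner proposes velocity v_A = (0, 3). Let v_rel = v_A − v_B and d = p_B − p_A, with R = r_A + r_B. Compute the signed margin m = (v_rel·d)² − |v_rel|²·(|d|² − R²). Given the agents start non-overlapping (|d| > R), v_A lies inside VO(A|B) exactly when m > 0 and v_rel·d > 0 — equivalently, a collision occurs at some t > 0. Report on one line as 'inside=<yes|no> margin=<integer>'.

d = (-3, -11),  |d|² = 130;  R = 1+7 = 8,  c = 130−8² = 66
v_rel = (-2, 6),  |v_rel|² = 40;  v_rel·d = (-2)·(-3) + (6)·(-11) = -60
40·t² + 120·t + 66 = 0  ⇒  m = (-60)² − 40·66 = 960
m = 960 > 0,  v_rel·d = -60 < 0  ⇒  outside

inside=no margin=960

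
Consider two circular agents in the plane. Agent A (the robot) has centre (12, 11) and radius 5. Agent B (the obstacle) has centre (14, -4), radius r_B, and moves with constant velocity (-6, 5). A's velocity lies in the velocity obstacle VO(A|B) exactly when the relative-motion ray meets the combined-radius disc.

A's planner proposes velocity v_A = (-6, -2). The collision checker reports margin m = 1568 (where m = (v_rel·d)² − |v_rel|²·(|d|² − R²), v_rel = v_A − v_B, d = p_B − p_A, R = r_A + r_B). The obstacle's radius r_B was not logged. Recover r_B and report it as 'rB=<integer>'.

m = 1568
d = (2, -15);  v_rel = (0, -7),  |v_rel|² = 49
v_rel×d = (0)·(-15) − (-7)·(2) = 14
since m = R²·49 − 14²:  R² = (196 + 1568) / 49 = 36
R = √36 = 6  ⇒  r_B = 6 − 5 = 1

rB=1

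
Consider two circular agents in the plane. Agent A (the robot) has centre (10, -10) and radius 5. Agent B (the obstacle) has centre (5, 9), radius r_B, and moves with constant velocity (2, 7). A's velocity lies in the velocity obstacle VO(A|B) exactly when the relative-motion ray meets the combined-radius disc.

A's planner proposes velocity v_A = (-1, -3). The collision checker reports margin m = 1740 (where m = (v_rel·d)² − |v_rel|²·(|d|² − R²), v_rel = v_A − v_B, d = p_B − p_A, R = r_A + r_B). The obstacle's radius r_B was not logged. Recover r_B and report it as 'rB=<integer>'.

m = 1740
d = (-5, 19);  v_rel = (-3, -10),  |v_rel|² = 109
v_rel×d = (-3)·(19) − (-10)·(-5) = -107
since m = R²·109 − (-107)²:  R² = (11449 + 1740) / 109 = 121
R = √121 = 11  ⇒  r_B = 11 − 5 = 6

rB=6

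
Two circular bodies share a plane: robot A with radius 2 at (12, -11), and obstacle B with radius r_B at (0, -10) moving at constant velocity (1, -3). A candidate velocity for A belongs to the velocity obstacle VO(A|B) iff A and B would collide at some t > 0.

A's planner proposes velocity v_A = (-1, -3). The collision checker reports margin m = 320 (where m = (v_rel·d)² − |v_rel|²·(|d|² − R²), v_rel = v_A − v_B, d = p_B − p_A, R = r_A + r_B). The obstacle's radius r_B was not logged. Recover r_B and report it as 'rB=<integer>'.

m = 320
d = (-12, 1);  v_rel = (-2, 0),  |v_rel|² = 4
v_rel×d = (-2)·(1) − (0)·(-12) = -2
since m = R²·4 − (-2)²:  R² = (4 + 320) / 4 = 81
R = √81 = 9  ⇒  r_B = 9 − 2 = 7

rB=7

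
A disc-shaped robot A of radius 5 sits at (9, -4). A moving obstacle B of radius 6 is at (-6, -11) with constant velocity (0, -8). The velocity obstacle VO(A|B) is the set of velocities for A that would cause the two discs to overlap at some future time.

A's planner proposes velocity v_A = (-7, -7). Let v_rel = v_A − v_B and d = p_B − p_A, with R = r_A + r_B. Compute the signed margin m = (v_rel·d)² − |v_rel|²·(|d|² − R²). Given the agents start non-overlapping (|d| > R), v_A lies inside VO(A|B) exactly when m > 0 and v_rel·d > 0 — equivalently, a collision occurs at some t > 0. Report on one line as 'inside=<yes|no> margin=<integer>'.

d = (-15, -7),  |d|² = 274;  R = 5+6 = 11,  c = 274−11² = 153
v_rel = (-7, 1),  |v_rel|² = 50;  v_rel·d = (-7)·(-15) + (1)·(-7) = 98
50·t² − 196·t + 153 = 0  ⇒  m = 98² − 50·153 = 1954
m = 1954 > 0,  v_rel·d = 98 > 0  ⇒  inside

inside=yes margin=1954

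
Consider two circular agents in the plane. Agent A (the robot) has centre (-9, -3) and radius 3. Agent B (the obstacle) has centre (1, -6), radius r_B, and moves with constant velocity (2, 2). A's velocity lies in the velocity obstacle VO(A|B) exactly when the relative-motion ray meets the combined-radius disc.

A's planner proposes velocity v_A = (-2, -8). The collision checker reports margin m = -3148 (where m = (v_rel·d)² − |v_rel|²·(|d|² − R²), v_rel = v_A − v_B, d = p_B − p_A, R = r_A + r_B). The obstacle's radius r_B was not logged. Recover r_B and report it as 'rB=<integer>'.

m = -3148
d = (10, -3);  v_rel = (-4, -10),  |v_rel|² = 116
v_rel×d = (-4)·(-3) − (-10)·(10) = 112
since m = R²·116 − 112²:  R² = (12544 + -3148) / 116 = 81
R = √81 = 9  ⇒  r_B = 9 − 3 = 6

rB=6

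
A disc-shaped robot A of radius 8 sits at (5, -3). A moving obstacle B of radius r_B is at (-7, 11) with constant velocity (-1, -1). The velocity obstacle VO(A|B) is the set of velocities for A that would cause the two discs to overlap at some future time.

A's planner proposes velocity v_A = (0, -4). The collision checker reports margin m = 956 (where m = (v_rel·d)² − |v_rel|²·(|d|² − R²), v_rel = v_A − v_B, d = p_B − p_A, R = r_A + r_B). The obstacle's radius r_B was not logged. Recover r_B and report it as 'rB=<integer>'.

m = 956
d = (-12, 14);  v_rel = (1, -3),  |v_rel|² = 10
v_rel×d = (1)·(14) − (-3)·(-12) = -22
since m = R²·10 − (-22)²:  R² = (484 + 956) / 10 = 144
R = √144 = 12  ⇒  r_B = 12 − 8 = 4

rB=4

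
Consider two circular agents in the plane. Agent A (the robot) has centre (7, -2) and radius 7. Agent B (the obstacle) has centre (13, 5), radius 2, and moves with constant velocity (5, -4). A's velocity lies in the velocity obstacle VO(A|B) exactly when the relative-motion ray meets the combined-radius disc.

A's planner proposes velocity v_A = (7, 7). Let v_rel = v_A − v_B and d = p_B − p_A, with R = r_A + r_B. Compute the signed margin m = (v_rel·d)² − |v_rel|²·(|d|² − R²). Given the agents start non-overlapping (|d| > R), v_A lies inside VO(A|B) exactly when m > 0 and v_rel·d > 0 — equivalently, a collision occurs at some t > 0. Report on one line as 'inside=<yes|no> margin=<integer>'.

d = (6, 7),  |d|² = 85;  R = 7+2 = 9,  c = 85−9² = 4
v_rel = (2, 11),  |v_rel|² = 125;  v_rel·d = (2)·(6) + (11)·(7) = 89
125·t² − 178·t + 4 = 0  ⇒  m = 89² − 125·4 = 7421
m = 7421 > 0,  v_rel·d = 89 > 0  ⇒  inside

inside=yes margin=7421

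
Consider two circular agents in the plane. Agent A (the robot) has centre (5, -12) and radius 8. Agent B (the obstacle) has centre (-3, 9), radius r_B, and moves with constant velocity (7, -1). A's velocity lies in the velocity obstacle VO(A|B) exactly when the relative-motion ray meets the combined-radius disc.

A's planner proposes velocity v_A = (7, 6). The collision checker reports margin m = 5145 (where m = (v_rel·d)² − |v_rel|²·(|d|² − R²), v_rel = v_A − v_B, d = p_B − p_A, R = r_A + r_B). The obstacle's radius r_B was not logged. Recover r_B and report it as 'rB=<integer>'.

m = 5145
d = (-8, 21);  v_rel = (0, 7),  |v_rel|² = 49
v_rel×d = (0)·(21) − (7)·(-8) = 56
since m = R²·49 − 56²:  R² = (3136 + 5145) / 49 = 169
R = √169 = 13  ⇒  r_B = 13 − 8 = 5

rB=5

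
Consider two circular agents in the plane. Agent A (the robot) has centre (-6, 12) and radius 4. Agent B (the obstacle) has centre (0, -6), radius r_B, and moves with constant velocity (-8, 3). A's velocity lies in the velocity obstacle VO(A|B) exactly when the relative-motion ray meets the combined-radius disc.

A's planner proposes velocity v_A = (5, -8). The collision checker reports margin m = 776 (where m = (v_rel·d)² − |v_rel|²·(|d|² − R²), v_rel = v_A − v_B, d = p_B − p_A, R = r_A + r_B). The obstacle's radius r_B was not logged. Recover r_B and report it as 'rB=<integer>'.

m = 776
d = (6, -18);  v_rel = (13, -11),  |v_rel|² = 290
v_rel×d = (13)·(-18) − (-11)·(6) = -168
since m = R²·290 − (-168)²:  R² = (28224 + 776) / 290 = 100
R = √100 = 10  ⇒  r_B = 10 − 4 = 6

rB=6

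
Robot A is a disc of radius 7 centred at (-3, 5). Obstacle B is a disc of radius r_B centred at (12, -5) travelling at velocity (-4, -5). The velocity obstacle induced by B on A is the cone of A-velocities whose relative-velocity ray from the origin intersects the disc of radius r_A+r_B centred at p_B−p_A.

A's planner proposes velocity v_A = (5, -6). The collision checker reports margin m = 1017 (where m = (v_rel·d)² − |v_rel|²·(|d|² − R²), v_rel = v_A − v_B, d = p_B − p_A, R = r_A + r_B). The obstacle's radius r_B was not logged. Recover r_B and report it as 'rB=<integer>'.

m = 1017
d = (15, -10);  v_rel = (9, -1),  |v_rel|² = 82
v_rel×d = (9)·(-10) − (-1)·(15) = -75
since m = R²·82 − (-75)²:  R² = (5625 + 1017) / 82 = 81
R = √81 = 9  ⇒  r_B = 9 − 7 = 2

rB=2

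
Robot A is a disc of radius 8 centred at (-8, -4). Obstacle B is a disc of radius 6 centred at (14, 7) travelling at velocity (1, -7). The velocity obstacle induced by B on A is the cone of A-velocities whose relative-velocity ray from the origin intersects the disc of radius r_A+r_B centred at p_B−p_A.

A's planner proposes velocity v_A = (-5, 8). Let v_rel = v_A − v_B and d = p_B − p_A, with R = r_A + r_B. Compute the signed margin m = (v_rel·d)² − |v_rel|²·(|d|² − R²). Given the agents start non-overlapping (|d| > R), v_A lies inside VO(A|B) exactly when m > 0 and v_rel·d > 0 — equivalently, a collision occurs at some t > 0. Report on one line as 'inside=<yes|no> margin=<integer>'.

d = (22, 11),  |d|² = 605;  R = 8+6 = 14,  c = 605−14² = 409
v_rel = (-6, 15),  |v_rel|² = 261;  v_rel·d = (-6)·(22) + (15)·(11) = 33
261·t² − 66·t + 409 = 0  ⇒  m = 33² − 261·409 = -105660
m = -105660 < 0,  v_rel·d = 33 > 0  ⇒  outside

inside=no margin=-105660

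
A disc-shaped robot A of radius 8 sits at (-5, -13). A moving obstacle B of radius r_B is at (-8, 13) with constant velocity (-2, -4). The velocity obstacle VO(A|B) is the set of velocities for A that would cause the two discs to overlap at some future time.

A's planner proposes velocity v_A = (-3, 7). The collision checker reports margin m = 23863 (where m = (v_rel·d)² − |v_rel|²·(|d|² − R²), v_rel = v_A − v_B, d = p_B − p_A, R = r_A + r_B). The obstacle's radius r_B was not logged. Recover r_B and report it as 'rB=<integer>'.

m = 23863
d = (-3, 26);  v_rel = (-1, 11),  |v_rel|² = 122
v_rel×d = (-1)·(26) − (11)·(-3) = 7
since m = R²·122 − 7²:  R² = (49 + 23863) / 122 = 196
R = √196 = 14  ⇒  r_B = 14 − 8 = 6

rB=6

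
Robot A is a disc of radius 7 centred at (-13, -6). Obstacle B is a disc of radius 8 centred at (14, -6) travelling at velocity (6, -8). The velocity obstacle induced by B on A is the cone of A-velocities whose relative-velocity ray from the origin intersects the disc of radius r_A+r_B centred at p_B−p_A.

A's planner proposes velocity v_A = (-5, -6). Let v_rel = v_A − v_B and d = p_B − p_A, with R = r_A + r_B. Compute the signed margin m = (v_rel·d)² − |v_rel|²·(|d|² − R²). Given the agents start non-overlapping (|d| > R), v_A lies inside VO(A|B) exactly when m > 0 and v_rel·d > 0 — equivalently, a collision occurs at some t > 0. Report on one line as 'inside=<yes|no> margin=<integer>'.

d = (27, 0),  |d|² = 729;  R = 7+8 = 15,  c = 729−15² = 504
v_rel = (-11, 2),  |v_rel|² = 125;  v_rel·d = (-11)·(27) + (2)·(0) = -297
125·t² + 594·t + 504 = 0  ⇒  m = (-297)² − 125·504 = 25209
m = 25209 > 0,  v_rel·d = -297 < 0  ⇒  outside

inside=no margin=25209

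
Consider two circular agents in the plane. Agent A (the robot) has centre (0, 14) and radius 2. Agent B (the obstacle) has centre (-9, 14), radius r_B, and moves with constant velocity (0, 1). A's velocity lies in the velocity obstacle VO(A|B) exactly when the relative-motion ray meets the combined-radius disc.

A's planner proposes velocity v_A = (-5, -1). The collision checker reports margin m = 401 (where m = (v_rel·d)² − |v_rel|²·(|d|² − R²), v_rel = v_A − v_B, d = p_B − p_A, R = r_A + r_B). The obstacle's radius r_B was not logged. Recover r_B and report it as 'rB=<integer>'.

m = 401
d = (-9, 0);  v_rel = (-5, -2),  |v_rel|² = 29
v_rel×d = (-5)·(0) − (-2)·(-9) = -18
since m = R²·29 − (-18)²:  R² = (324 + 401) / 29 = 25
R = √25 = 5  ⇒  r_B = 5 − 2 = 3

rB=3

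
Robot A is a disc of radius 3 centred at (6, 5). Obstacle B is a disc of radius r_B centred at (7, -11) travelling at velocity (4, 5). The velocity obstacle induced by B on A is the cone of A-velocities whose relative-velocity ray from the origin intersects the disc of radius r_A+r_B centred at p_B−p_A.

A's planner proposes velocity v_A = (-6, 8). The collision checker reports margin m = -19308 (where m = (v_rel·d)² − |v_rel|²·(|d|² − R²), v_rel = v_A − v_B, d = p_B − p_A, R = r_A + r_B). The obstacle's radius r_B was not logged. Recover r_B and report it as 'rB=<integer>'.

m = -19308
d = (1, -16);  v_rel = (-10, 3),  |v_rel|² = 109
v_rel×d = (-10)·(-16) − (3)·(1) = 157
since m = R²·109 − 157²:  R² = (24649 + -19308) / 109 = 49
R = √49 = 7  ⇒  r_B = 7 − 3 = 4

rB=4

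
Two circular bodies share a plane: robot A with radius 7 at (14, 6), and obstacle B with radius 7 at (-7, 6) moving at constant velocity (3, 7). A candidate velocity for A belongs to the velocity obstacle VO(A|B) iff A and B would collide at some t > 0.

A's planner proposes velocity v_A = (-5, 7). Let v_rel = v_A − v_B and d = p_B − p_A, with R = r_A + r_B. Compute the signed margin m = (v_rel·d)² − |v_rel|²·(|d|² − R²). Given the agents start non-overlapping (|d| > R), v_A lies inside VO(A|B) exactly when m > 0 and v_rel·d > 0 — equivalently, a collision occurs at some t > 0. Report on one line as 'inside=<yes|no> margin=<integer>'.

d = (-21, 0),  |d|² = 441;  R = 7+7 = 14,  c = 441−14² = 245
v_rel = (-8, 0),  |v_rel|² = 64;  v_rel·d = (-8)·(-21) + (0)·(0) = 168
64·t² − 336·t + 245 = 0  ⇒  m = 168² − 64·245 = 12544
m = 12544 > 0,  v_rel·d = 168 > 0  ⇒  inside

inside=yes margin=12544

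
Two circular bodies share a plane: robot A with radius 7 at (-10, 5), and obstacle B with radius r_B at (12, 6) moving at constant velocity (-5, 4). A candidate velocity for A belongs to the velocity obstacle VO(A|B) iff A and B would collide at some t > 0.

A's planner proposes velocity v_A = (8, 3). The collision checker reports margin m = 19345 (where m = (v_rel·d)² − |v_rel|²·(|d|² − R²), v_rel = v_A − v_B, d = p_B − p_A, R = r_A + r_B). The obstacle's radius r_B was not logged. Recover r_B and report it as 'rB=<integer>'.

m = 19345
d = (22, 1);  v_rel = (13, -1),  |v_rel|² = 170
v_rel×d = (13)·(1) − (-1)·(22) = 35
since m = R²·170 − 35²:  R² = (1225 + 19345) / 170 = 121
R = √121 = 11  ⇒  r_B = 11 − 7 = 4

rB=4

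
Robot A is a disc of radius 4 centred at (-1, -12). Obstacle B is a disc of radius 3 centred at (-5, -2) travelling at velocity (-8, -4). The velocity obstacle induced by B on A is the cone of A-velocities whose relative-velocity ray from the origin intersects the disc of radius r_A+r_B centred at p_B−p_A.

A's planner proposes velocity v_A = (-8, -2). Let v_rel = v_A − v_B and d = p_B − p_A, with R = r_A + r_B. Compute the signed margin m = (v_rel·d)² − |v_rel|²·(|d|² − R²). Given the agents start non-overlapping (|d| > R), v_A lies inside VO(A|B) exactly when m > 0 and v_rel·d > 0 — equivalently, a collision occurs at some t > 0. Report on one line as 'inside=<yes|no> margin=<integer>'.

d = (-4, 10),  |d|² = 116;  R = 4+3 = 7,  c = 116−7² = 67
v_rel = (0, 2),  |v_rel|² = 4;  v_rel·d = (0)·(-4) + (2)·(10) = 20
4·t² − 40·t + 67 = 0  ⇒  m = 20² − 4·67 = 132
m = 132 > 0,  v_rel·d = 20 > 0  ⇒  inside

inside=yes margin=132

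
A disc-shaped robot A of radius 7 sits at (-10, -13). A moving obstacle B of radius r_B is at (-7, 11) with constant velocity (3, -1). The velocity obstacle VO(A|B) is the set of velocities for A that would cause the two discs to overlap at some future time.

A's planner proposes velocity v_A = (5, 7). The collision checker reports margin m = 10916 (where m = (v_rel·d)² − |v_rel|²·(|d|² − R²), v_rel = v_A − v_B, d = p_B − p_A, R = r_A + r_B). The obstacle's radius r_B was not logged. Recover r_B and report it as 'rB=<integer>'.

m = 10916
d = (3, 24);  v_rel = (2, 8),  |v_rel|² = 68
v_rel×d = (2)·(24) − (8)·(3) = 24
since m = R²·68 − 24²:  R² = (576 + 10916) / 68 = 169
R = √169 = 13  ⇒  r_B = 13 − 7 = 6

rB=6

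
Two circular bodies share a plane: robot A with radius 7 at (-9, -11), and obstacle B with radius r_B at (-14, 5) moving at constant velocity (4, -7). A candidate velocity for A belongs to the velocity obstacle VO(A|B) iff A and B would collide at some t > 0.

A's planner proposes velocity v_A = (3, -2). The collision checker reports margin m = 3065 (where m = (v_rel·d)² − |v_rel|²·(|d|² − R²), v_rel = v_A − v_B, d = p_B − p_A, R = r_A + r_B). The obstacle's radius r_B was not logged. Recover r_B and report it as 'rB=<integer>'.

m = 3065
d = (-5, 16);  v_rel = (-1, 5),  |v_rel|² = 26
v_rel×d = (-1)·(16) − (5)·(-5) = 9
since m = R²·26 − 9²:  R² = (81 + 3065) / 26 = 121
R = √121 = 11  ⇒  r_B = 11 − 7 = 4

rB=4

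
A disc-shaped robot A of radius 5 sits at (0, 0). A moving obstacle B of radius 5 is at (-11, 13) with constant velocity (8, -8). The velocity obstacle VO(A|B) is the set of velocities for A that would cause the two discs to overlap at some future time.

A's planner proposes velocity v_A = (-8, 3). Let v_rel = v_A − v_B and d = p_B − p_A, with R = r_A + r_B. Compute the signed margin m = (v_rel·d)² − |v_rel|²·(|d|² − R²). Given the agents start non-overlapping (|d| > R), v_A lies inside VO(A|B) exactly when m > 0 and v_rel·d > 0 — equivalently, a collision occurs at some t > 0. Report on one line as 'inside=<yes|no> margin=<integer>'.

d = (-11, 13),  |d|² = 290;  R = 5+5 = 10,  c = 290−10² = 190
v_rel = (-16, 11),  |v_rel|² = 377;  v_rel·d = (-16)·(-11) + (11)·(13) = 319
377·t² − 638·t + 190 = 0  ⇒  m = 319² − 377·190 = 30131
m = 30131 > 0,  v_rel·d = 319 > 0  ⇒  inside

inside=yes margin=30131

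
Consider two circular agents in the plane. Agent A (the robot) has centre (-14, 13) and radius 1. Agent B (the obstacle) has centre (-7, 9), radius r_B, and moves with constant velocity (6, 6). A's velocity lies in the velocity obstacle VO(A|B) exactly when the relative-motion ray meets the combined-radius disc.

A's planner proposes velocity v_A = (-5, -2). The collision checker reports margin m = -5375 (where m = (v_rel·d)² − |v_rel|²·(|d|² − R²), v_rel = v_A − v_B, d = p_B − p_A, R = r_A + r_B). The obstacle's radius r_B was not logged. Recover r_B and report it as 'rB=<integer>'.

m = -5375
d = (7, -4);  v_rel = (-11, -8),  |v_rel|² = 185
v_rel×d = (-11)·(-4) − (-8)·(7) = 100
since m = R²·185 − 100²:  R² = (10000 + -5375) / 185 = 25
R = √25 = 5  ⇒  r_B = 5 − 1 = 4

rB=4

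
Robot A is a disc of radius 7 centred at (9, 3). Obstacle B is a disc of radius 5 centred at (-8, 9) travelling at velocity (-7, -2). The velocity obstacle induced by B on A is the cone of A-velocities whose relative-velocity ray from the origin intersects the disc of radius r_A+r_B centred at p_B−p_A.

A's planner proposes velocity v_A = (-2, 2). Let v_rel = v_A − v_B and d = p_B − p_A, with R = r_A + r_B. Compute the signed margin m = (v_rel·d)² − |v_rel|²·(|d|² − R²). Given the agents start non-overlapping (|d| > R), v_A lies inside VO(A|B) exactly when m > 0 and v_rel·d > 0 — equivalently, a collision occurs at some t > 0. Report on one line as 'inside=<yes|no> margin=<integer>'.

d = (-17, 6),  |d|² = 325;  R = 7+5 = 12,  c = 325−12² = 181
v_rel = (5, 4),  |v_rel|² = 41;  v_rel·d = (5)·(-17) + (4)·(6) = -61
41·t² + 122·t + 181 = 0  ⇒  m = (-61)² − 41·181 = -3700
m = -3700 < 0,  v_rel·d = -61 < 0  ⇒  outside

inside=no margin=-3700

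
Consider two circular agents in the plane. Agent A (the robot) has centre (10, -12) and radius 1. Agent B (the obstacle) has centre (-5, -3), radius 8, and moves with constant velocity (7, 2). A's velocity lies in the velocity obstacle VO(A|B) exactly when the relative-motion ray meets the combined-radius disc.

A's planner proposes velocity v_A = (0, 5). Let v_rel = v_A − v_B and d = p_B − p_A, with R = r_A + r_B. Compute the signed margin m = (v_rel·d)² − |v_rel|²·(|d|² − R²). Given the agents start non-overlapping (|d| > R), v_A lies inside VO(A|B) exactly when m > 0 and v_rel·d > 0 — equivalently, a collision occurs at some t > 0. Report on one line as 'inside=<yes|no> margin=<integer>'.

d = (-15, 9),  |d|² = 306;  R = 1+8 = 9,  c = 306−9² = 225
v_rel = (-7, 3),  |v_rel|² = 58;  v_rel·d = (-7)·(-15) + (3)·(9) = 132
58·t² − 264·t + 225 = 0  ⇒  m = 132² − 58·225 = 4374
m = 4374 > 0,  v_rel·d = 132 > 0  ⇒  inside

inside=yes margin=4374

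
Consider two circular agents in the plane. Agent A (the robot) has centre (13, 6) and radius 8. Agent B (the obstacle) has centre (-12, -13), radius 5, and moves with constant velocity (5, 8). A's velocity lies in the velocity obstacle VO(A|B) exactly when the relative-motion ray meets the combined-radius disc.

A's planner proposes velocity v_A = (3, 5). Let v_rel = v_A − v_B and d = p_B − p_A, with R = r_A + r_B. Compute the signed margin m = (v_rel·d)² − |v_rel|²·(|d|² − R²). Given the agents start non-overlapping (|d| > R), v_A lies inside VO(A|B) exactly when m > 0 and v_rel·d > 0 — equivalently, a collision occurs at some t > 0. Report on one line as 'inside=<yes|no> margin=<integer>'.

d = (-25, -19),  |d|² = 986;  R = 8+5 = 13,  c = 986−13² = 817
v_rel = (-2, -3),  |v_rel|² = 13;  v_rel·d = (-2)·(-25) + (-3)·(-19) = 107
13·t² − 214·t + 817 = 0  ⇒  m = 107² − 13·817 = 828
m = 828 > 0,  v_rel·d = 107 > 0  ⇒  inside

inside=yes margin=828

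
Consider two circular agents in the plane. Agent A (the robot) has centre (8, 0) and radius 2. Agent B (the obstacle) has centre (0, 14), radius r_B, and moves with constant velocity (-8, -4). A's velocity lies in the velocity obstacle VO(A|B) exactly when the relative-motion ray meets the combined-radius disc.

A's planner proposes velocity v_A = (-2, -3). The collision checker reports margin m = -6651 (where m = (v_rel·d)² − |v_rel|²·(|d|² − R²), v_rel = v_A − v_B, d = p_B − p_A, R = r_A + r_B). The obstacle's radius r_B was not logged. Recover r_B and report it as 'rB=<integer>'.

m = -6651
d = (-8, 14);  v_rel = (6, 1),  |v_rel|² = 37
v_rel×d = (6)·(14) − (1)·(-8) = 92
since m = R²·37 − 92²:  R² = (8464 + -6651) / 37 = 49
R = √49 = 7  ⇒  r_B = 7 − 2 = 5

rB=5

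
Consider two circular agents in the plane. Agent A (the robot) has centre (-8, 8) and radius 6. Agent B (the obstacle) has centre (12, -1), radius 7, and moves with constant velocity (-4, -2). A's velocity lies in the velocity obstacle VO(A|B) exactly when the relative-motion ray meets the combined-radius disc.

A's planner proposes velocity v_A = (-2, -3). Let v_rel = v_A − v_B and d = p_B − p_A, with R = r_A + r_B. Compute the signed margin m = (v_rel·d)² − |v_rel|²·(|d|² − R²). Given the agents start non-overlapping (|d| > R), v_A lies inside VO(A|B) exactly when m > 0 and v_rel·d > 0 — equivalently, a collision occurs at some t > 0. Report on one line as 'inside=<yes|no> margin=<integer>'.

d = (20, -9),  |d|² = 481;  R = 6+7 = 13,  c = 481−13² = 312
v_rel = (2, -1),  |v_rel|² = 5;  v_rel·d = (2)·(20) + (-1)·(-9) = 49
5·t² − 98·t + 312 = 0  ⇒  m = 49² − 5·312 = 841
m = 841 > 0,  v_rel·d = 49 > 0  ⇒  inside

inside=yes margin=841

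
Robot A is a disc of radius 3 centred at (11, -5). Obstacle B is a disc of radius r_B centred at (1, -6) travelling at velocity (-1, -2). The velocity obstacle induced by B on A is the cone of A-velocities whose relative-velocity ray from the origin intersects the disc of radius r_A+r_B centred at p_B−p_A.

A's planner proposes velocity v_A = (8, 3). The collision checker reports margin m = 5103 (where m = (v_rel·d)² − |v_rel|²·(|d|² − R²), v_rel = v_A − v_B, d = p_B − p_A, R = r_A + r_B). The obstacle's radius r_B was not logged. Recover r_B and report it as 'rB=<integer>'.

m = 5103
d = (-10, -1);  v_rel = (9, 5),  |v_rel|² = 106
v_rel×d = (9)·(-1) − (5)·(-10) = 41
since m = R²·106 − 41²:  R² = (1681 + 5103) / 106 = 64
R = √64 = 8  ⇒  r_B = 8 − 3 = 5

rB=5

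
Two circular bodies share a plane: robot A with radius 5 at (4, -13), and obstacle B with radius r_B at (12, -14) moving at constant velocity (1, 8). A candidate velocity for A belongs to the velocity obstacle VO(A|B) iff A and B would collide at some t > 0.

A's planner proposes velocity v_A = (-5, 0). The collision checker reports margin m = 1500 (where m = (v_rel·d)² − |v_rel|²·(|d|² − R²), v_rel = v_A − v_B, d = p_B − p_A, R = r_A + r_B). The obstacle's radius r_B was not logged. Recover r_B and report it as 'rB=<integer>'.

m = 1500
d = (8, -1);  v_rel = (-6, -8),  |v_rel|² = 100
v_rel×d = (-6)·(-1) − (-8)·(8) = 70
since m = R²·100 − 70²:  R² = (4900 + 1500) / 100 = 64
R = √64 = 8  ⇒  r_B = 8 − 5 = 3

rB=3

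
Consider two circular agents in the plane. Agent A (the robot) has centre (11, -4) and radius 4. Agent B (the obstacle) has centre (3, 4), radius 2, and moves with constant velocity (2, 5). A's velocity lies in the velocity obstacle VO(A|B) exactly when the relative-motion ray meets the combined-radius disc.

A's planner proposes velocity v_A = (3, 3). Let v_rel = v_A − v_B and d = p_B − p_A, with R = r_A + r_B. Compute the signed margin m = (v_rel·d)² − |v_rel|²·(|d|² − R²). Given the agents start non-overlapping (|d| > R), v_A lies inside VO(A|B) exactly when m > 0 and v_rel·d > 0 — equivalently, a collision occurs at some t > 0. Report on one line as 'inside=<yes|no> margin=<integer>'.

d = (-8, 8),  |d|² = 128;  R = 4+2 = 6,  c = 128−6² = 92
v_rel = (1, -2),  |v_rel|² = 5;  v_rel·d = (1)·(-8) + (-2)·(8) = -24
5·t² + 48·t + 92 = 0  ⇒  m = (-24)² − 5·92 = 116
m = 116 > 0,  v_rel·d = -24 < 0  ⇒  outside

inside=no margin=116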